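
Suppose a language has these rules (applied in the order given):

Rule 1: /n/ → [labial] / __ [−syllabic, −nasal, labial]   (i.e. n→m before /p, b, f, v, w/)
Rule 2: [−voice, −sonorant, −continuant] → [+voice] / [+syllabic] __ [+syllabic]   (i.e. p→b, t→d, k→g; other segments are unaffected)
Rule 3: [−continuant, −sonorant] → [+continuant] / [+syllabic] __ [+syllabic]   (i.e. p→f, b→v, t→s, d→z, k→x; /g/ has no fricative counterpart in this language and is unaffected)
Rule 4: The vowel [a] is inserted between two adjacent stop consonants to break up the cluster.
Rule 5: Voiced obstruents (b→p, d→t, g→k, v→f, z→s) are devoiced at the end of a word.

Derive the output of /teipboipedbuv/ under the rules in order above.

teipaboivedabuf

Rule 1 (nasal place assimilation): no segment meets the environment; /teipboipedbuv/ is unchanged.
Rule 2 (intervocalic voicing): /p/ is a voiceless stop between vowels /i/ and /e/, so it voices to [b]. /teipboipedbuv/ → teipboibedbuv.
Rule 3 (intervocalic spirantization): /b/ is a stop between vowels /i/ and /e/, so it spirantizes to the fricative [v]. /teipboibedbuv/ → teipboivedbuv.
Rule 4 (stop-cluster a-epenthesis): /p/ and /b/ form a stop–stop cluster, so [a] is inserted between them. /d/ and /b/ form a stop–stop cluster, so [a] is inserted between them. /teipboivedbuv/ → teipaboivedabuv.
Rule 5 (final devoicing): /v/ is a voiced obstruent in word-final position, so it devoices to [f]. /teipaboivedabuv/ → teipaboivedabuf.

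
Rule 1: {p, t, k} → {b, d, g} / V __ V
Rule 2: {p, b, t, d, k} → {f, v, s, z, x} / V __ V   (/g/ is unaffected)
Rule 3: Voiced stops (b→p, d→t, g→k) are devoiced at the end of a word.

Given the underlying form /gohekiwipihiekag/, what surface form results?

Rule 1 (intervocalic voicing): /k/ is a voiceless stop between vowels /e/ and /i/, so it voices to [g]. /p/ is a voiceless stop between vowels /i/ and /i/, so it voices to [b]. /k/ is a voiceless stop between vowels /e/ and /a/, so it voices to [g]. /gohekiwipihiekag/ → gohegiwibihiegag.
Rule 2 (intervocalic spirantization): /b/ is a stop between vowels /i/ and /i/, so it spirantizes to the fricative [v]. /gohegiwibihiegag/ → gohegiwivihiegag.
Rule 3 (final devoicing): /g/ is a voiced stop in word-final position, so it devoices to [k]. /gohegiwivihiegag/ → gohegiwivihiegak.

gohegiwivihiegak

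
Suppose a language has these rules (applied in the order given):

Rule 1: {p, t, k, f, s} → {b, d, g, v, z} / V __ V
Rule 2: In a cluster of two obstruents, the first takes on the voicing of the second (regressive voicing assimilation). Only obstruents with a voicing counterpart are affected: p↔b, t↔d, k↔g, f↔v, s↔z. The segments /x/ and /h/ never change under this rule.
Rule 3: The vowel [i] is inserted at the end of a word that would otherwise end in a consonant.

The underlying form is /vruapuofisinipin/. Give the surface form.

Rule 1 (intervocalic voicing): /p/ is a voiceless obstruent between vowels /a/ and /u/, so it voices to [b]. /f/ is a voiceless obstruent between vowels /o/ and /i/, so it voices to [v]. /s/ is a voiceless obstruent between vowels /i/ and /i/, so it voices to [z]. /p/ is a voiceless obstruent between vowels /i/ and /i/, so it voices to [b]. /vruapuofisinipin/ → vruabuovizinibin.
Rule 2 (regressive voicing assimilation): no segment meets the environment; /vruabuovizinibin/ is unchanged.
Rule 3 (final i-epenthesis): the form ends in the consonant /n/, so [i] is inserted word-finally. /vruabuovizinibin/ → vruabuovizinibini.

vruabuovizinibini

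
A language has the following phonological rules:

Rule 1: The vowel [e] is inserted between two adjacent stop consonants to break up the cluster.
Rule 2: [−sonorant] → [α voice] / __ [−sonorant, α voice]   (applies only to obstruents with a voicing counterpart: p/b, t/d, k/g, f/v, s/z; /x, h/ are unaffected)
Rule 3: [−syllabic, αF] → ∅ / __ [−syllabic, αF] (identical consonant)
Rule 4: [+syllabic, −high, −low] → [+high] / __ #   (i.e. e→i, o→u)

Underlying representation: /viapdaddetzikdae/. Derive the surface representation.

Rule 1 (stop-cluster e-epenthesis): /p/ and /d/ form a stop–stop cluster, so [e] is inserted between them. /d/ and /d/ form a stop–stop cluster, so [e] is inserted between them. /k/ and /d/ form a stop–stop cluster, so [e] is inserted between them. /viapdaddetzikdae/ → viapedadedetzikedae.
Rule 2 (regressive voicing assimilation): /t/ precedes the voiced obstruent /z/, so it voices to [d] by assimilation. /viapedadedetzikedae/ → viapedadededzikedae.
Rule 3 (degemination): no segment meets the environment; /viapedadededzikedae/ is unchanged.
Rule 4 (final vowel raising): /e/ is a mid vowel in word-final position, so it raises to [i]. /viapedadededzikedae/ → viapedadededzikedai.

viapedadededzikedai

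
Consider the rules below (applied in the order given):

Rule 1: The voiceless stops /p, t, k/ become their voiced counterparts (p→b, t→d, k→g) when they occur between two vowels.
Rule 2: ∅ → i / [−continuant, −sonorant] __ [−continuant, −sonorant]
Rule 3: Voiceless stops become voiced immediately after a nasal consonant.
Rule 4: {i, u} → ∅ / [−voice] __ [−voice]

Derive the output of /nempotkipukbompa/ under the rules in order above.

nembotkibukibomba

Rule 1 (intervocalic voicing): /p/ is a voiceless stop between vowels /i/ and /u/, so it voices to [b]. /nempotkipukbompa/ → nempotkibukbompa.
Rule 2 (stop-cluster i-epenthesis): /t/ and /k/ form a stop–stop cluster, so [i] is inserted between them. /k/ and /b/ form a stop–stop cluster, so [i] is inserted between them. /nempotkibukbompa/ → nempotikibukibompa.
Rule 3 (post-nasal voicing): /p/ is a voiceless stop immediately after the nasal /m/, so it voices to [b]. /p/ is a voiceless stop immediately after the nasal /m/, so it voices to [b]. /nempotikibukibompa/ → nembotikibukibomba.
Rule 4 (high vowel syncope): /i/ is a high vowel flanked by voiceless consonants /t/ and /k/, so it deletes. /nembotikibukibomba/ → nembotkibukibomba.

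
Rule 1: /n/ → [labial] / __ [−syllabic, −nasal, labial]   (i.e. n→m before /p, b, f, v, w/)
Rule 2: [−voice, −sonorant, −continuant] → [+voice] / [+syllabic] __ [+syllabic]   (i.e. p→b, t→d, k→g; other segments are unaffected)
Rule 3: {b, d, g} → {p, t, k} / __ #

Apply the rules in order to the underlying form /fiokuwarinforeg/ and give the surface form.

Rule 1 (nasal place assimilation): /n/ precedes the labial consonant /f/, so it assimilates in place to [m]. /fiokuwarinforeg/ → fiokuwarimforeg.
Rule 2 (intervocalic voicing): /k/ is a voiceless stop between vowels /o/ and /u/, so it voices to [g]. /fiokuwarimforeg/ → fioguwarimforeg.
Rule 3 (final devoicing): /g/ is a voiced stop in word-final position, so it devoices to [k]. /fioguwarimforeg/ → fioguwarimforek.

fioguwarimforek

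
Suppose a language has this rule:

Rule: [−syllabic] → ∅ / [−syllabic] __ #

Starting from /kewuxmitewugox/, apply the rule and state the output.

kewuxmitewugox

No segment of /kewuxmitewugox/ meets the structural description of the rule, so the form surfaces unchanged.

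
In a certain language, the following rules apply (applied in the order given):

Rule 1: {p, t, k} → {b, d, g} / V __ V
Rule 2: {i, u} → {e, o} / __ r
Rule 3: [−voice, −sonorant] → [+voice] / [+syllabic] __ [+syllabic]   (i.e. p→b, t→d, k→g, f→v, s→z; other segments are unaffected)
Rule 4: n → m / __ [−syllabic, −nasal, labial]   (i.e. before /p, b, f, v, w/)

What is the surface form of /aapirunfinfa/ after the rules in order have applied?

aaberumfimfa

Rule 1 (intervocalic voicing): /p/ is a voiceless stop between vowels /a/ and /i/, so it voices to [b]. /aapirunfinfa/ → aabirunfinfa.
Rule 2 (pre-rhotic lowering): /i/ is a high vowel immediately before /r/, so it lowers to [e]. /aabirunfinfa/ → aaberunfinfa.
Rule 3 (intervocalic voicing): no segment meets the environment; /aaberunfinfa/ is unchanged.
Rule 4 (nasal place assimilation): /n/ precedes the labial consonant /f/, so it assimilates in place to [m]. /n/ precedes the labial consonant /f/, so it assimilates in place to [m]. /aaberunfinfa/ → aaberumfimfa.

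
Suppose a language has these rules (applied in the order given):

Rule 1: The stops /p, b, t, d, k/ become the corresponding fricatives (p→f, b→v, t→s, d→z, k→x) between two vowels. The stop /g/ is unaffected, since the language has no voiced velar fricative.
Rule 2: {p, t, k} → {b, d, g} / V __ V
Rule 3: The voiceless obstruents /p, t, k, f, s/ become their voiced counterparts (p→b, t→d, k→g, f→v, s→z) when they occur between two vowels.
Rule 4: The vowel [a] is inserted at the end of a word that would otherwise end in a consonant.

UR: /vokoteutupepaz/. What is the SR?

voxozeuzuvevaza

Rule 1 (intervocalic spirantization): /k/ is a stop between vowels /o/ and /o/, so it spirantizes to the fricative [x]. /t/ is a stop between vowels /o/ and /e/, so it spirantizes to the fricative [s]. /t/ is a stop between vowels /u/ and /u/, so it spirantizes to the fricative [s]. /p/ is a stop between vowels /u/ and /e/, so it spirantizes to the fricative [f]. /p/ is a stop between vowels /e/ and /a/, so it spirantizes to the fricative [f]. /vokoteutupepaz/ → voxoseusufefaz.
Rule 2 (intervocalic voicing): no segment meets the environment; /voxoseusufefaz/ is unchanged.
Rule 3 (intervocalic voicing): /s/ is a voiceless obstruent between vowels /o/ and /e/, so it voices to [z]. /s/ is a voiceless obstruent between vowels /u/ and /u/, so it voices to [z]. /f/ is a voiceless obstruent between vowels /u/ and /e/, so it voices to [v]. /f/ is a voiceless obstruent between vowels /e/ and /a/, so it voices to [v]. /voxoseusufefaz/ → voxozeuzuvevaz.
Rule 4 (final a-epenthesis): the form ends in the consonant /z/, so [a] is inserted word-finally. /voxozeuzuvevaz/ → voxozeuzuvevaza.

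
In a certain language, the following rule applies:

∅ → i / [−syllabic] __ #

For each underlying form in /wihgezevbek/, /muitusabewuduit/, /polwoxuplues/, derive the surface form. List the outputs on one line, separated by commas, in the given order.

/wihgezevbek/: the form ends in the consonant /k/, so [i] is inserted word-finally. → [wihgezevbeki].
/muitusabewuduit/: the form ends in the consonant /t/, so [i] is inserted word-finally. → [muitusabewuduiti].
/polwoxuplues/: the form ends in the consonant /s/, so [i] is inserted word-finally. → [polwoxupluesi].

wihgezevbeki, muitusabewuduiti, polwoxupluesi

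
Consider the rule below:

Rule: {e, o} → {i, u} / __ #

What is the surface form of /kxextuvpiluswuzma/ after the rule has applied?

No segment of /kxextuvpiluswuzma/ meets the structural description of the rule, so the form surfaces unchanged.

kxextuvpiluswuzma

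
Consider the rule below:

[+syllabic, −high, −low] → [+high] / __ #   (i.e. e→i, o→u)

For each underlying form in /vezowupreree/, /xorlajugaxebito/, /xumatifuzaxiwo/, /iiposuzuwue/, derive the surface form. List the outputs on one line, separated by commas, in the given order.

/vezowupreree/: /e/ is a mid vowel in word-final position, so it raises to [i]. → [vezowuprerei].
/xorlajugaxebito/: /o/ is a mid vowel in word-final position, so it raises to [u]. → [xorlajugaxebitu].
/xumatifuzaxiwo/: /o/ is a mid vowel in word-final position, so it raises to [u]. → [xumatifuzaxiwu].
/iiposuzuwue/: /e/ is a mid vowel in word-final position, so it raises to [i]. → [iiposuzuwui].

vezowuprerei, xorlajugaxebitu, xumatifuzaxiwu, iiposuzuwui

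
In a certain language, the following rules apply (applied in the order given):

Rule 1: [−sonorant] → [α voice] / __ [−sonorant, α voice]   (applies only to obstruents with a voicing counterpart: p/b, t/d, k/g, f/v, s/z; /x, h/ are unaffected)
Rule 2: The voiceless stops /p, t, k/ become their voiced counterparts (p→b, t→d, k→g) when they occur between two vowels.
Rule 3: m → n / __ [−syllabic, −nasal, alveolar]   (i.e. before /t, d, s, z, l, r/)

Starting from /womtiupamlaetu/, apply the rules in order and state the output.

wontiubanlaedu

Rule 1 (regressive voicing assimilation): no segment meets the environment; /womtiupamlaetu/ is unchanged.
Rule 2 (intervocalic voicing): /p/ is a voiceless stop between vowels /u/ and /a/, so it voices to [b]. /t/ is a voiceless stop between vowels /e/ and /u/, so it voices to [d]. /womtiupamlaetu/ → womtiubamlaedu.
Rule 3 (nasal place assimilation): /m/ precedes the alveolar consonant /t/, so it assimilates in place to [n]. /m/ precedes the alveolar consonant /l/, so it assimilates in place to [n]. /womtiubamlaedu/ → wontiubanlaedu.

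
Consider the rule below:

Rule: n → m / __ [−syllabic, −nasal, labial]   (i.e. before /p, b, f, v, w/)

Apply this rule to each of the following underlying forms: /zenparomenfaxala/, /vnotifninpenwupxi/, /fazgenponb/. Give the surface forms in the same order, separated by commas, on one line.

zemparomemfaxala, vnotifnimpemwupxi, fazgempomb

/zenparomenfaxala/: /n/ precedes the labial consonant /p/, so it assimilates in place to [m]. /n/ precedes the labial consonant /f/, so it assimilates in place to [m]. → [zemparomemfaxala].
/vnotifninpenwupxi/: /n/ precedes the labial consonant /p/, so it assimilates in place to [m]. /n/ precedes the labial consonant /w/, so it assimilates in place to [m]. → [vnotifnimpemwupxi].
/fazgenponb/: /n/ precedes the labial consonant /p/, so it assimilates in place to [m]. /n/ precedes the labial consonant /b/, so it assimilates in place to [m]. → [fazgempomb].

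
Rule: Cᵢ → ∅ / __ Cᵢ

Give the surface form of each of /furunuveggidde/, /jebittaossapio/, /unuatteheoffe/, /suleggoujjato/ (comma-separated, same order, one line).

furunuvegide, jebitaosapio, unuateheofe, sulegoujato

/furunuveggidde/: /gg/ is a geminate; the first /g/ deletes. /dd/ is a geminate; the first /d/ deletes. → [furunuvegide].
/jebittaossapio/: /tt/ is a geminate; the first /t/ deletes. /ss/ is a geminate; the first /s/ deletes. → [jebitaosapio].
/unuatteheoffe/: /tt/ is a geminate; the first /t/ deletes. /ff/ is a geminate; the first /f/ deletes. → [unuateheofe].
/suleggoujjato/: /gg/ is a geminate; the first /g/ deletes. /jj/ is a geminate; the first /j/ deletes. → [sulegoujato].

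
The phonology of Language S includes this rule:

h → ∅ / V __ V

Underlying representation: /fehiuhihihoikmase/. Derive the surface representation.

feiuiioikmase

/h/ occurs between vowels /e/ and /i/, so it deletes.
/h/ occurs between vowels /u/ and /i/, so it deletes.
/h/ occurs between vowels /i/ and /i/, so it deletes.
/h/ occurs between vowels /i/ and /o/, so it deletes.
Surface form: [feiuiioikmase].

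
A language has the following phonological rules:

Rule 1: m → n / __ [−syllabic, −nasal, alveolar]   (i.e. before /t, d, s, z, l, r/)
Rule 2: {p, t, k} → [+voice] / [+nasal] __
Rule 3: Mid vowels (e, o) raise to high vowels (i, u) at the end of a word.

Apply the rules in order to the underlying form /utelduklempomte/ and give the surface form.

utelduklembondi

Rule 1 (nasal place assimilation): /m/ precedes the alveolar consonant /t/, so it assimilates in place to [n]. /utelduklempomte/ → utelduklemponte.
Rule 2 (post-nasal voicing): /p/ is a voiceless stop immediately after the nasal /m/, so it voices to [b]. /t/ is a voiceless stop immediately after the nasal /n/, so it voices to [d]. /utelduklemponte/ → utelduklembonde.
Rule 3 (final vowel raising): /e/ is a mid vowel in word-final position, so it raises to [i]. /utelduklembonde/ → utelduklembondi.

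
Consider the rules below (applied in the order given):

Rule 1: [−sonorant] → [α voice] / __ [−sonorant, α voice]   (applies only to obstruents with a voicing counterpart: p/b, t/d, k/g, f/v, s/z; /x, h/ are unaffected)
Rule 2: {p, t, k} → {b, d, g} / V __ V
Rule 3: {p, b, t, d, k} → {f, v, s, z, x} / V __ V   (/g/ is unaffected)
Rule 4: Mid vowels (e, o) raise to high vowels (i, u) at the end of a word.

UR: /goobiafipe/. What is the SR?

Rule 1 (regressive voicing assimilation): no segment meets the environment; /goobiafipe/ is unchanged.
Rule 2 (intervocalic voicing): /p/ is a voiceless stop between vowels /i/ and /e/, so it voices to [b]. /goobiafipe/ → goobiafibe.
Rule 3 (intervocalic spirantization): /b/ is a stop between vowels /o/ and /i/, so it spirantizes to the fricative [v]. /b/ is a stop between vowels /i/ and /e/, so it spirantizes to the fricative [v]. /goobiafibe/ → gooviafive.
Rule 4 (final vowel raising): /e/ is a mid vowel in word-final position, so it raises to [i]. /gooviafive/ → gooviafivi.

gooviafivi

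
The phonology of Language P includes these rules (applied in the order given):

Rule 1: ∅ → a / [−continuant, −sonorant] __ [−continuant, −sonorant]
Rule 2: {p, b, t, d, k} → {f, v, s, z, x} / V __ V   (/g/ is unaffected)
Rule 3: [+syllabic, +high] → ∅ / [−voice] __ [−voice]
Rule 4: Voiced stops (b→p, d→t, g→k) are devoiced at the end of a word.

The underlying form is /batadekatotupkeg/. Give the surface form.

Rule 1 (stop-cluster a-epenthesis): /p/ and /k/ form a stop–stop cluster, so [a] is inserted between them. /batadekatotupkeg/ → batadekatotupakeg.
Rule 2 (intervocalic spirantization): /t/ is a stop between vowels /a/ and /a/, so it spirantizes to the fricative [s]. /d/ is a stop between vowels /a/ and /e/, so it spirantizes to the fricative [z]. /k/ is a stop between vowels /e/ and /a/, so it spirantizes to the fricative [x]. /t/ is a stop between vowels /a/ and /o/, so it spirantizes to the fricative [s]. /t/ is a stop between vowels /o/ and /u/, so it spirantizes to the fricative [s]. /p/ is a stop between vowels /u/ and /a/, so it spirantizes to the fricative [f]. /k/ is a stop between vowels /a/ and /e/, so it spirantizes to the fricative [x]. /batadekatotupakeg/ → basazexasosufaxeg.
Rule 3 (high vowel syncope): /u/ is a high vowel flanked by voiceless consonants /s/ and /f/, so it deletes. /basazexasosufaxeg/ → basazexasosfaxeg.
Rule 4 (final devoicing): /g/ is a voiced stop in word-final position, so it devoices to [k]. /basazexasosfaxeg/ → basazexasosfaxek.

basazexasosfaxek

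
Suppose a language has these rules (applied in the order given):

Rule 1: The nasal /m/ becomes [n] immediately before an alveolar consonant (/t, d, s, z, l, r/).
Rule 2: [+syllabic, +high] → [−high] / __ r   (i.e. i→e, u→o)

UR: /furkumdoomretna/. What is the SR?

forkundoonretna

Rule 1 (nasal place assimilation): /m/ precedes the alveolar consonant /d/, so it assimilates in place to [n]. /m/ precedes the alveolar consonant /r/, so it assimilates in place to [n]. /furkumdoomretna/ → furkundoonretna.
Rule 2 (pre-rhotic lowering): /u/ is a high vowel immediately before /r/, so it lowers to [o]. /furkundoonretna/ → forkundoonretna.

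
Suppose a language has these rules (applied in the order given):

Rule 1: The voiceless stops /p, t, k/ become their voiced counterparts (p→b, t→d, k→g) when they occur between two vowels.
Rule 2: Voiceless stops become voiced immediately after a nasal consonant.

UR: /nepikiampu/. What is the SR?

Rule 1 (intervocalic voicing): /p/ is a voiceless stop between vowels /e/ and /i/, so it voices to [b]. /k/ is a voiceless stop between vowels /i/ and /i/, so it voices to [g]. /nepikiampu/ → nebigiampu.
Rule 2 (post-nasal voicing): /p/ is a voiceless stop immediately after the nasal /m/, so it voices to [b]. /nebigiampu/ → nebigiambu.

nebigiambu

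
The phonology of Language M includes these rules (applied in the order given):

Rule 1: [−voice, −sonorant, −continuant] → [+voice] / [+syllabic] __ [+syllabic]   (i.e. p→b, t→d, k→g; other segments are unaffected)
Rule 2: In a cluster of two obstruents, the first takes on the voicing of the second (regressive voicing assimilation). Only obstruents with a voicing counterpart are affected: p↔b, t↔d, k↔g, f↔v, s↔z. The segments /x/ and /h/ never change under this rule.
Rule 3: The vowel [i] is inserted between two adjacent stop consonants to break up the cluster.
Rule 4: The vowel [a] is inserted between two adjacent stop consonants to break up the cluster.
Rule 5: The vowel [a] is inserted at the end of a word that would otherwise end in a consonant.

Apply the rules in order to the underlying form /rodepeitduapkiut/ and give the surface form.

rodebeididuapikiuta

Rule 1 (intervocalic voicing): /p/ is a voiceless stop between vowels /e/ and /e/, so it voices to [b]. /rodepeitduapkiut/ → rodebeitduapkiut.
Rule 2 (regressive voicing assimilation): /t/ precedes the voiced obstruent /d/, so it voices to [d] by assimilation. /rodebeitduapkiut/ → rodebeidduapkiut.
Rule 3 (stop-cluster i-epenthesis): /d/ and /d/ form a stop–stop cluster, so [i] is inserted between them. /p/ and /k/ form a stop–stop cluster, so [i] is inserted between them. /rodebeidduapkiut/ → rodebeididuapikiut.
Rule 4 (stop-cluster a-epenthesis): no segment meets the environment; /rodebeididuapikiut/ is unchanged.
Rule 5 (final a-epenthesis): the form ends in the consonant /t/, so [a] is inserted word-finally. /rodebeididuapikiut/ → rodebeididuapikiuta.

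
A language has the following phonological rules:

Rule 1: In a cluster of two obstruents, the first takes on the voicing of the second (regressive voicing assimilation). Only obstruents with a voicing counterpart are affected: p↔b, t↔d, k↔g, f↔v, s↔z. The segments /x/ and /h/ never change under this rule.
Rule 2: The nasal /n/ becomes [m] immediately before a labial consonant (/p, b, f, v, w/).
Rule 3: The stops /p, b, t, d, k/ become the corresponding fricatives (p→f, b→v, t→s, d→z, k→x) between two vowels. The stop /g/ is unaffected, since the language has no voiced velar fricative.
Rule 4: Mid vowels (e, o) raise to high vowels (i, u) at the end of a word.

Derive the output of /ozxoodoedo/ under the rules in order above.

osxoozoezu

Rule 1 (regressive voicing assimilation): /z/ precedes the voiceless obstruent /x/, so it devoices to [s] by assimilation. /ozxoodoedo/ → osxoodoedo.
Rule 2 (nasal place assimilation): no segment meets the environment; /osxoodoedo/ is unchanged.
Rule 3 (intervocalic spirantization): /d/ is a stop between vowels /o/ and /o/, so it spirantizes to the fricative [z]. /d/ is a stop between vowels /e/ and /o/, so it spirantizes to the fricative [z]. /osxoodoedo/ → osxoozoezo.
Rule 4 (final vowel raising): /o/ is a mid vowel in word-final position, so it raises to [u]. /osxoozoezo/ → osxoozoezu.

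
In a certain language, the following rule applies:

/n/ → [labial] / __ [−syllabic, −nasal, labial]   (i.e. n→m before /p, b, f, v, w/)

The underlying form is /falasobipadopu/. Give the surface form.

falasobipadopu

No segment of /falasobipadopu/ meets the structural description of the rule, so the form surfaces unchanged.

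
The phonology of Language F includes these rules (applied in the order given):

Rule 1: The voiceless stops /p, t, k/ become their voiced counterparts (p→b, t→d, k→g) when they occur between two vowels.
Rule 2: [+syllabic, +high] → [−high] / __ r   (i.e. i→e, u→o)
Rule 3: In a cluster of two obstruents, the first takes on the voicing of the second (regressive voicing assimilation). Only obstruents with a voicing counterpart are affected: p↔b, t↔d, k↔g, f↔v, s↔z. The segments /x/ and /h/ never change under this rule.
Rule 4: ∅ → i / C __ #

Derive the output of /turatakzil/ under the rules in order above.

toradagzili

Rule 1 (intervocalic voicing): /t/ is a voiceless stop between vowels /a/ and /a/, so it voices to [d]. /turatakzil/ → turadakzil.
Rule 2 (pre-rhotic lowering): /u/ is a high vowel immediately before /r/, so it lowers to [o]. /turadakzil/ → toradakzil.
Rule 3 (regressive voicing assimilation): /k/ precedes the voiced obstruent /z/, so it voices to [g] by assimilation. /toradakzil/ → toradagzil.
Rule 4 (final i-epenthesis): the form ends in the consonant /l/, so [i] is inserted word-finally. /toradagzil/ → toradagzili.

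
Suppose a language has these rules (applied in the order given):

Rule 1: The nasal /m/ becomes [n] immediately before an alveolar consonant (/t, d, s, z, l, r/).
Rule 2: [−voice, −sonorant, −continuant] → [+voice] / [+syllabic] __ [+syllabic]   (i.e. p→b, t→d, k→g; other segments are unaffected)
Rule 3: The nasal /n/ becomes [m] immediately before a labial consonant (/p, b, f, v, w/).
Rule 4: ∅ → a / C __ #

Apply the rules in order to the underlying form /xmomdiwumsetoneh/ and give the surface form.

Rule 1 (nasal place assimilation): /m/ precedes the alveolar consonant /d/, so it assimilates in place to [n]. /m/ precedes the alveolar consonant /s/, so it assimilates in place to [n]. /xmomdiwumsetoneh/ → xmondiwunsetoneh.
Rule 2 (intervocalic voicing): /t/ is a voiceless stop between vowels /e/ and /o/, so it voices to [d]. /xmondiwunsetoneh/ → xmondiwunsedoneh.
Rule 3 (nasal place assimilation): no segment meets the environment; /xmondiwunsedoneh/ is unchanged.
Rule 4 (final a-epenthesis): the form ends in the consonant /h/, so [a] is inserted word-finally. /xmondiwunsedoneh/ → xmondiwunsedoneha.

xmondiwunsedoneha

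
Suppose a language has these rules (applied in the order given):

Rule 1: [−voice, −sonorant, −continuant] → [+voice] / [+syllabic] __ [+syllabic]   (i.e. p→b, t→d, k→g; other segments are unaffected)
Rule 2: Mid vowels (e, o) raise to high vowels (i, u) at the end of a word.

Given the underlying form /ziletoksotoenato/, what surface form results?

Rule 1 (intervocalic voicing): /t/ is a voiceless stop between vowels /e/ and /o/, so it voices to [d]. /t/ is a voiceless stop between vowels /o/ and /o/, so it voices to [d]. /t/ is a voiceless stop between vowels /a/ and /o/, so it voices to [d]. /ziletoksotoenato/ → ziledoksodoenado.
Rule 2 (final vowel raising): /o/ is a mid vowel in word-final position, so it raises to [u]. /ziledoksodoenado/ → ziledoksodoenadu.

ziledoksodoenadu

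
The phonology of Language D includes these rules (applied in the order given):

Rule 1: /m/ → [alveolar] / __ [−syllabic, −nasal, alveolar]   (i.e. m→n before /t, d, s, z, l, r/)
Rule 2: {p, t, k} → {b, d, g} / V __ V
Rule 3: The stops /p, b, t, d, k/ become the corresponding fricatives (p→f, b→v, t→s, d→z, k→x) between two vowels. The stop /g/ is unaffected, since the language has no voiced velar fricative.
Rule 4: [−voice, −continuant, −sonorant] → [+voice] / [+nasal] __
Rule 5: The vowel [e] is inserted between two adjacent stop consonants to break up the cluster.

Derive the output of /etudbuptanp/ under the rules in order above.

Rule 1 (nasal place assimilation): no segment meets the environment; /etudbuptanp/ is unchanged.
Rule 2 (intervocalic voicing): /t/ is a voiceless stop between vowels /e/ and /u/, so it voices to [d]. /etudbuptanp/ → edudbuptanp.
Rule 3 (intervocalic spirantization): /d/ is a stop between vowels /e/ and /u/, so it spirantizes to the fricative [z]. /edudbuptanp/ → ezudbuptanp.
Rule 4 (post-nasal voicing): /p/ is a voiceless stop immediately after the nasal /n/, so it voices to [b]. /ezudbuptanp/ → ezudbuptanb.
Rule 5 (stop-cluster e-epenthesis): /d/ and /b/ form a stop–stop cluster, so [e] is inserted between them. /p/ and /t/ form a stop–stop cluster, so [e] is inserted between them. /ezudbuptanb/ → ezudebupetanb.

ezudebupetanb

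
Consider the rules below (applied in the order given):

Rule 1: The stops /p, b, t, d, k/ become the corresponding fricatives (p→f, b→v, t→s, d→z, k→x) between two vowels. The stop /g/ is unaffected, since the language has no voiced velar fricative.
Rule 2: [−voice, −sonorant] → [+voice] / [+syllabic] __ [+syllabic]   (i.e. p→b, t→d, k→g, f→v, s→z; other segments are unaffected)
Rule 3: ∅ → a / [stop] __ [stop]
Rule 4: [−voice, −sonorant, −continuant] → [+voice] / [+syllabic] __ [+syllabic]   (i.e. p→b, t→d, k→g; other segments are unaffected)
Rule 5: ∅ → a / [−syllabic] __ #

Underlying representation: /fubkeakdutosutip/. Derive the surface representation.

fubageagaduzozuzipa

Rule 1 (intervocalic spirantization): /t/ is a stop between vowels /u/ and /o/, so it spirantizes to the fricative [s]. /t/ is a stop between vowels /u/ and /i/, so it spirantizes to the fricative [s]. /fubkeakdutosutip/ → fubkeakdusosusip.
Rule 2 (intervocalic voicing): /s/ is a voiceless obstruent between vowels /u/ and /o/, so it voices to [z]. /s/ is a voiceless obstruent between vowels /o/ and /u/, so it voices to [z]. /s/ is a voiceless obstruent between vowels /u/ and /i/, so it voices to [z]. /fubkeakdusosusip/ → fubkeakduzozuzip.
Rule 3 (stop-cluster a-epenthesis): /b/ and /k/ form a stop–stop cluster, so [a] is inserted between them. /k/ and /d/ form a stop–stop cluster, so [a] is inserted between them. /fubkeakduzozuzip/ → fubakeakaduzozuzip.
Rule 4 (intervocalic voicing): /k/ is a voiceless stop between vowels /a/ and /e/, so it voices to [g]. /k/ is a voiceless stop between vowels /a/ and /a/, so it voices to [g]. /fubakeakaduzozuzip/ → fubageagaduzozuzip.
Rule 5 (final a-epenthesis): the form ends in the consonant /p/, so [a] is inserted word-finally. /fubageagaduzozuzip/ → fubageagaduzozuzipa.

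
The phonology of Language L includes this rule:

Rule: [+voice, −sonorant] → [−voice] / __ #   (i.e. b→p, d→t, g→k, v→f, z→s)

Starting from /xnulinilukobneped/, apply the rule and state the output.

xnulinilukobnepet

Scanning /xnulinilukobneped/: /b/ at position 12 is not in the conditioning environment; /d/ is a voiced obstruent in word-final position, so it devoices to [t].
Result: [xnulinilukobnepet].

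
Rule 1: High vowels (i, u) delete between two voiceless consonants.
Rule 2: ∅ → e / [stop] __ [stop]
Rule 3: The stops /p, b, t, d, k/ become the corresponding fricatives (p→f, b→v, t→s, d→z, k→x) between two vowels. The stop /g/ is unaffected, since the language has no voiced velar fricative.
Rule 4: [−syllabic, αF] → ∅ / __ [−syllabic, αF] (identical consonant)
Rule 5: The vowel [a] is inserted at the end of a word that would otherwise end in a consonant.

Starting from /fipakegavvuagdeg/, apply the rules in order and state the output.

Rule 1 (high vowel syncope): /i/ is a high vowel flanked by voiceless consonants /f/ and /p/, so it deletes. /fipakegavvuagdeg/ → fpakegavvuagdeg.
Rule 2 (stop-cluster e-epenthesis): /g/ and /d/ form a stop–stop cluster, so [e] is inserted between them. /fpakegavvuagdeg/ → fpakegavvuagedeg.
Rule 3 (intervocalic spirantization): /k/ is a stop between vowels /a/ and /e/, so it spirantizes to the fricative [x]. /d/ is a stop between vowels /e/ and /e/, so it spirantizes to the fricative [z]. /fpakegavvuagedeg/ → fpaxegavvuagezeg.
Rule 4 (degemination): /vv/ is a geminate; the first /v/ deletes. /fpaxegavvuagezeg/ → fpaxegavuagezeg.
Rule 5 (final a-epenthesis): the form ends in the consonant /g/, so [a] is inserted word-finally. /fpaxegavuagezeg/ → fpaxegavuagezega.

fpaxegavuagezega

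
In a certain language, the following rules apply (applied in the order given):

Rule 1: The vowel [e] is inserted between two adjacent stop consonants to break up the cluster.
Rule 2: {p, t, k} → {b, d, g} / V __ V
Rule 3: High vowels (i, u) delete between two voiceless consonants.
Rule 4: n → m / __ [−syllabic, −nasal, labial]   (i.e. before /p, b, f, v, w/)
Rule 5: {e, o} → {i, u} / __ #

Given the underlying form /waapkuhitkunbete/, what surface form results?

waabeguhidegumbedi

Rule 1 (stop-cluster e-epenthesis): /p/ and /k/ form a stop–stop cluster, so [e] is inserted between them. /t/ and /k/ form a stop–stop cluster, so [e] is inserted between them. /waapkuhitkunbete/ → waapekuhitekunbete.
Rule 2 (intervocalic voicing): /p/ is a voiceless stop between vowels /a/ and /e/, so it voices to [b]. /k/ is a voiceless stop between vowels /e/ and /u/, so it voices to [g]. /t/ is a voiceless stop between vowels /i/ and /e/, so it voices to [d]. /k/ is a voiceless stop between vowels /e/ and /u/, so it voices to [g]. /t/ is a voiceless stop between vowels /e/ and /e/, so it voices to [d]. /waapekuhitekunbete/ → waabeguhidegunbede.
Rule 3 (high vowel syncope): no segment meets the environment; /waabeguhidegunbede/ is unchanged.
Rule 4 (nasal place assimilation): /n/ precedes the labial consonant /b/, so it assimilates in place to [m]. /waabeguhidegunbede/ → waabeguhidegumbede.
Rule 5 (final vowel raising): /e/ is a mid vowel in word-final position, so it raises to [i]. /waabeguhidegumbede/ → waabeguhidegumbedi.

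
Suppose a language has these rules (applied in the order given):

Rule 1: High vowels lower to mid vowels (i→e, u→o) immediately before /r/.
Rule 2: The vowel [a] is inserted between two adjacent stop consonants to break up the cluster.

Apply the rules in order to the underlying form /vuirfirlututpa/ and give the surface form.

Rule 1 (pre-rhotic lowering): /i/ is a high vowel immediately before /r/, so it lowers to [e]. /i/ is a high vowel immediately before /r/, so it lowers to [e]. /vuirfirlututpa/ → vuerferlututpa.
Rule 2 (stop-cluster a-epenthesis): /t/ and /p/ form a stop–stop cluster, so [a] is inserted between them. /vuerferlututpa/ → vuerferlututapa.

vuerferlututapa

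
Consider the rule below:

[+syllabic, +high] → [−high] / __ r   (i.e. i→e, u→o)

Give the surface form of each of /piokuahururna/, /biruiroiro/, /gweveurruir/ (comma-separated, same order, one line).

piokuahororna, berueroero, gweveorruer

/piokuahururna/: /u/ is a high vowel immediately before /r/, so it lowers to [o]. /u/ is a high vowel immediately before /r/, so it lowers to [o]. → [piokuahororna].
/biruiroiro/: /i/ is a high vowel immediately before /r/, so it lowers to [e]. /i/ is a high vowel immediately before /r/, so it lowers to [e]. /i/ is a high vowel immediately before /r/, so it lowers to [e]. → [berueroero].
/gweveurruir/: /u/ is a high vowel immediately before /r/, so it lowers to [o]. /i/ is a high vowel immediately before /r/, so it lowers to [e]. → [gweveorruer].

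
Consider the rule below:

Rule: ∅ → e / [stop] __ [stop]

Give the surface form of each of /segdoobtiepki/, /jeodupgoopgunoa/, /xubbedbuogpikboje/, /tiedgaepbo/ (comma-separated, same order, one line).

/segdoobtiepki/: /g/ and /d/ form a stop–stop cluster, so [e] is inserted between them. /b/ and /t/ form a stop–stop cluster, so [e] is inserted between them. /p/ and /k/ form a stop–stop cluster, so [e] is inserted between them. → [segedoobetiepeki].
/jeodupgoopgunoa/: /p/ and /g/ form a stop–stop cluster, so [e] is inserted between them. /p/ and /g/ form a stop–stop cluster, so [e] is inserted between them. → [jeodupegoopegunoa].
/xubbedbuogpikboje/: /b/ and /b/ form a stop–stop cluster, so [e] is inserted between them. /d/ and /b/ form a stop–stop cluster, so [e] is inserted between them. /g/ and /p/ form a stop–stop cluster, so [e] is inserted between them. /k/ and /b/ form a stop–stop cluster, so [e] is inserted between them. → [xubebedebuogepikeboje].
/tiedgaepbo/: /d/ and /g/ form a stop–stop cluster, so [e] is inserted between them. /p/ and /b/ form a stop–stop cluster, so [e] is inserted between them. → [tiedegaepebo].

segedoobetiepeki, jeodupegoopegunoa, xubebedebuogepikeboje, tiedegaepebo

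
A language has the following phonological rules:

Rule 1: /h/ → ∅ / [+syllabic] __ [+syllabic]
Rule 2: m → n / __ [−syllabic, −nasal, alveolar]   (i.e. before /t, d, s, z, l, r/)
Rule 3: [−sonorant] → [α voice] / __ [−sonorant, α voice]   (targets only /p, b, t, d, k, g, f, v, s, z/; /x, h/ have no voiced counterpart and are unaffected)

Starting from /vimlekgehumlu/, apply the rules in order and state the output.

vinleggeunlu

Rule 1 (intervocalic h-deletion): /h/ occurs between vowels /e/ and /u/, so it deletes. /vimlekgehumlu/ → vimlekgeumlu.
Rule 2 (nasal place assimilation): /m/ precedes the alveolar consonant /l/, so it assimilates in place to [n]. /m/ precedes the alveolar consonant /l/, so it assimilates in place to [n]. /vimlekgeumlu/ → vinlekgeunlu.
Rule 3 (regressive voicing assimilation): /k/ precedes the voiced obstruent /g/, so it voices to [g] by assimilation. /vinlekgeunlu/ → vinleggeunlu.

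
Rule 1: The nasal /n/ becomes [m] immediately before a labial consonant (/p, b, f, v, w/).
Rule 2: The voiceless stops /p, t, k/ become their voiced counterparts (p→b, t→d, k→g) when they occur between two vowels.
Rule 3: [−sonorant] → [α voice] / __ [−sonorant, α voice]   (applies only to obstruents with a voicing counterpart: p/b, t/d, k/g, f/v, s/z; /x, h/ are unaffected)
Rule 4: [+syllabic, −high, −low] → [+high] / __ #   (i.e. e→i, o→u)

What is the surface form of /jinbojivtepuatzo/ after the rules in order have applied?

Rule 1 (nasal place assimilation): /n/ precedes the labial consonant /b/, so it assimilates in place to [m]. /jinbojivtepuatzo/ → jimbojivtepuatzo.
Rule 2 (intervocalic voicing): /p/ is a voiceless stop between vowels /e/ and /u/, so it voices to [b]. /jimbojivtepuatzo/ → jimbojivtebuatzo.
Rule 3 (regressive voicing assimilation): /v/ precedes the voiceless obstruent /t/, so it devoices to [f] by assimilation. /t/ precedes the voiced obstruent /z/, so it voices to [d] by assimilation. /jimbojivtebuatzo/ → jimbojiftebuadzo.
Rule 4 (final vowel raising): /o/ is a mid vowel in word-final position, so it raises to [u]. /jimbojiftebuadzo/ → jimbojiftebuadzu.

jimbojiftebuadzu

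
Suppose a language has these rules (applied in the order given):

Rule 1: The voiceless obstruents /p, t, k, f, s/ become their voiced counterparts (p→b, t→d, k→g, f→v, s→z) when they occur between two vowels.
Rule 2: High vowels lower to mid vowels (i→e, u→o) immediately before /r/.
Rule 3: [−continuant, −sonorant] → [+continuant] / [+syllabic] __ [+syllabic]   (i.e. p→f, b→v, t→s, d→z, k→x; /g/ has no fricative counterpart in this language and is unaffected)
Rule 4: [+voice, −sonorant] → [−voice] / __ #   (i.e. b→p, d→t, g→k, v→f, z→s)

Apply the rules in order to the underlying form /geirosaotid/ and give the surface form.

geerozaozit

Rule 1 (intervocalic voicing): /s/ is a voiceless obstruent between vowels /o/ and /a/, so it voices to [z]. /t/ is a voiceless obstruent between vowels /o/ and /i/, so it voices to [d]. /geirosaotid/ → geirozaodid.
Rule 2 (pre-rhotic lowering): /i/ is a high vowel immediately before /r/, so it lowers to [e]. /geirozaodid/ → geerozaodid.
Rule 3 (intervocalic spirantization): /d/ is a stop between vowels /o/ and /i/, so it spirantizes to the fricative [z]. /geerozaodid/ → geerozaozid.
Rule 4 (final devoicing): /d/ is a voiced obstruent in word-final position, so it devoices to [t]. /geerozaozid/ → geerozaozit.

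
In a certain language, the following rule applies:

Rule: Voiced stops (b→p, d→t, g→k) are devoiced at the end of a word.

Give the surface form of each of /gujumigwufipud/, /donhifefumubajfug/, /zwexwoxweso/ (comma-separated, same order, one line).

gujumigwufiput, donhifefumubajfuk, zwexwoxweso

/gujumigwufipud/: /d/ is a voiced stop in word-final position, so it devoices to [t]. → [gujumigwufiput].
/donhifefumubajfug/: /g/ is a voiced stop in word-final position, so it devoices to [k]. → [donhifefumubajfuk].
/zwexwoxweso/: the rule's environment is not met; surfaces unchanged as [zwexwoxweso].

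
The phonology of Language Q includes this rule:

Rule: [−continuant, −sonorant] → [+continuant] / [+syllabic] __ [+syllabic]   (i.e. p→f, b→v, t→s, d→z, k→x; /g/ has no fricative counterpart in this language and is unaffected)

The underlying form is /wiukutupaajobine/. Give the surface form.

/k/ is a stop between vowels /u/ and /u/, so it spirantizes to the fricative [x].
/t/ is a stop between vowels /u/ and /u/, so it spirantizes to the fricative [s].
/p/ is a stop between vowels /u/ and /a/, so it spirantizes to the fricative [f].
/b/ is a stop between vowels /o/ and /i/, so it spirantizes to the fricative [v].
Surface form: [wiuxusufaajovine].

wiuxusufaajovine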